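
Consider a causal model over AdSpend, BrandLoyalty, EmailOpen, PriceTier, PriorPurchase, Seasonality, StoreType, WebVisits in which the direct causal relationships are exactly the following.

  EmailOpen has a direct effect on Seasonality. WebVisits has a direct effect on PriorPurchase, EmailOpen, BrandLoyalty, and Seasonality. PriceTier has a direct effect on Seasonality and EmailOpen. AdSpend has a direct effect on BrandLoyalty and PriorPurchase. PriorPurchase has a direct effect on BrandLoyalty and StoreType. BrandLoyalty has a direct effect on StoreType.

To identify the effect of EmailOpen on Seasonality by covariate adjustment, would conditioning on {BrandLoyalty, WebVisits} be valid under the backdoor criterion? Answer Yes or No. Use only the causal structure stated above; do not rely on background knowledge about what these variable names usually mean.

Backdoor paths from EmailOpen to Seasonality (paths whose first edge points into EmailOpen):
  P1: EmailOpen <- PriceTier -> Seasonality
  P2: EmailOpen <- WebVisits -> Seasonality
Condition 1 (no descendant of EmailOpen in the set): holds — descendants of EmailOpen are {Seasonality}; none are in {BrandLoyalty, WebVisits}.
Condition 2 (every backdoor path blocked by {BrandLoyalty, WebVisits}):
  P1: open — no interior node is in the conditioning set.
  P2: blocked at fork node WebVisits ∈ conditioning set.
{BrandLoyalty, WebVisits} does not satisfy the backdoor criterion.

No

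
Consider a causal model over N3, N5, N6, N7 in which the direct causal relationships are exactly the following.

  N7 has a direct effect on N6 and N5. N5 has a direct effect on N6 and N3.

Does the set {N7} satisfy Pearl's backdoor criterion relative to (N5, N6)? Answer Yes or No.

Yes

Backdoor paths from N5 to N6 (paths whose first edge points into N5):
  P1: N5 <- N7 -> N6
Condition 1 (no descendant of N5 in the set): holds — descendants of N5 are {N3, N6}; none are in {N7}.
Condition 2 (every backdoor path blocked by {N7}):
  P1: blocked at fork node N7 ∈ conditioning set.
{N7} satisfies the backdoor criterion.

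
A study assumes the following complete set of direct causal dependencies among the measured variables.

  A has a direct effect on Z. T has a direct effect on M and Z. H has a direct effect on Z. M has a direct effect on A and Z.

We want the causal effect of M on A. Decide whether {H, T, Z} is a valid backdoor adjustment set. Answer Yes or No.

Backdoor paths from M to A (paths whose first edge points into M):
  P1: M <- T -> Z <- A
Condition 1 (no descendant of M in the set): FAILS — Z is a descendant of M.
Condition 2 (every backdoor path blocked by {H, T, Z}):
  P1: blocked at fork node T ∈ conditioning set.
{H, T, Z} does not satisfy the backdoor criterion.

No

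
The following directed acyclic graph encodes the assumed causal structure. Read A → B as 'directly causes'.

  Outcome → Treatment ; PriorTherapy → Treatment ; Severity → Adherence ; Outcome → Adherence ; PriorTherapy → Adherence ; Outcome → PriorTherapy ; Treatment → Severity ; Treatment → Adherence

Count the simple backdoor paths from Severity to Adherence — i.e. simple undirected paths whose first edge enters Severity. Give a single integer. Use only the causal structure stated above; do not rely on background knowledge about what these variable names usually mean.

5

A backdoor path from Severity to Adherence is any simple undirected path whose first edge points into Severity (i.e. leaves Severity via a parent).
Parents of Severity: {Treatment}.
Enumerating:
  P1: Severity <- Treatment <- Outcome -> PriorTherapy -> Adherence
  P2: Severity <- Treatment <- Outcome -> Adherence
  P3: Severity <- Treatment <- PriorTherapy <- Outcome -> Adherence
  P4: Severity <- Treatment <- PriorTherapy -> Adherence
  P5: Severity <- Treatment -> Adherence
That exhausts the simple backdoor paths. Count: 5.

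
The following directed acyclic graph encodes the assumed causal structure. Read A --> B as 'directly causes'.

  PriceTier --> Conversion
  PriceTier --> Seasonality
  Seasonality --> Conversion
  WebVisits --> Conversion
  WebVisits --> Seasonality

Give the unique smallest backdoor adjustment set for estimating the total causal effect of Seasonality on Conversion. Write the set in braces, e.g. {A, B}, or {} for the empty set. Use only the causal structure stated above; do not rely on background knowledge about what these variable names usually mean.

Variables eligible for adjustment (non-descendants of Seasonality, excluding Seasonality and Conversion): {PriceTier, WebVisits}.
Backdoor paths from Seasonality to Conversion:
  P1: Seasonality <- WebVisits -> Conversion
  P2: Seasonality <- PriceTier -> Conversion
The empty set is not sufficient: P1 (Seasonality <- WebVisits -> Conversion) has no collider blocking it and no conditioned non-collider, so it is open.
Try {PriceTier, WebVisits}:
  P1: blocked at fork node WebVisits ∈ conditioning set.
  P2: blocked at fork node PriceTier ∈ conditioning set.
{PriceTier, WebVisits} contains no descendant of Seasonality and blocks every backdoor path.
Every element of {PriceTier, WebVisits} is needed (dropping PriceTier leaves P2 open; dropping WebVisits leaves P1 open), so no proper subset is valid.
Among all size-2 subsets of the eligible variables, only {PriceTier, WebVisits} blocks every backdoor path, so it is the unique smallest valid adjustment set.

{PriceTier, WebVisits}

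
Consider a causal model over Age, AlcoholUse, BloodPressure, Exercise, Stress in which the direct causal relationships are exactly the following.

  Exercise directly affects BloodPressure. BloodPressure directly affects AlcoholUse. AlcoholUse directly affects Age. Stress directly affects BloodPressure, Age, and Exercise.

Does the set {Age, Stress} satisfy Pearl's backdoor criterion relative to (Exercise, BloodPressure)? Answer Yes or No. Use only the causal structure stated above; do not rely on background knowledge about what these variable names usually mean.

Backdoor paths from Exercise to BloodPressure (paths whose first edge points into Exercise):
  P1: Exercise <- Stress -> BloodPressure
  P2: Exercise <- Stress -> Age <- AlcoholUse <- BloodPressure
Condition 1 (no descendant of Exercise in the set): FAILS — Age is a descendant of Exercise.
Condition 2 (every backdoor path blocked by {Age, Stress}):
  P1: blocked at fork node Stress ∈ conditioning set.
  P2: blocked at fork node Stress ∈ conditioning set.
{Age, Stress} does not satisfy the backdoor criterion.

No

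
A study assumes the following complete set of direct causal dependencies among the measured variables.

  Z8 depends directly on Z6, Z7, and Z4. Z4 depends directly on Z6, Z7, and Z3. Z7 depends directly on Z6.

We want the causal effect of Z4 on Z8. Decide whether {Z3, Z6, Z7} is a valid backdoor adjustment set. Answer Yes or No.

Yes

Backdoor paths from Z4 to Z8 (paths whose first edge points into Z4):
  P1: Z4 <- Z6 -> Z7 -> Z8
  P2: Z4 <- Z6 -> Z8
  P3: Z4 <- Z7 <- Z6 -> Z8
  P4: Z4 <- Z7 -> Z8
Condition 1 (no descendant of Z4 in the set): holds — descendants of Z4 are {Z8}; none are in {Z3, Z6, Z7}.
Condition 2 (every backdoor path blocked by {Z3, Z6, Z7}):
  P1: blocked at fork node Z6 ∈ conditioning set.
  P2: blocked at fork node Z6 ∈ conditioning set.
  P3: blocked at chain node Z7 ∈ conditioning set.
  P4: blocked at fork node Z7 ∈ conditioning set.
{Z3, Z6, Z7} satisfies the backdoor criterion.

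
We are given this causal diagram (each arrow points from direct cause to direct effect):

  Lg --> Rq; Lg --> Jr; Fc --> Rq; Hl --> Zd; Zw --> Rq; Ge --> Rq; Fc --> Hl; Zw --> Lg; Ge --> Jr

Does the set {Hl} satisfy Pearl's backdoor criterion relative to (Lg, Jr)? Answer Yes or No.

Yes

Backdoor paths from Lg to Jr (paths whose first edge points into Lg):
  P1: Lg <- Zw -> Rq <- Ge -> Jr
Condition 1 (no descendant of Lg in the set): holds — descendants of Lg are {Jr, Rq}; none are in {Hl}.
Condition 2 (every backdoor path blocked by {Hl}):
  P1: blocked at collider Rq (neither it nor any descendant is in the conditioning set).
{Hl} satisfies the backdoor criterion.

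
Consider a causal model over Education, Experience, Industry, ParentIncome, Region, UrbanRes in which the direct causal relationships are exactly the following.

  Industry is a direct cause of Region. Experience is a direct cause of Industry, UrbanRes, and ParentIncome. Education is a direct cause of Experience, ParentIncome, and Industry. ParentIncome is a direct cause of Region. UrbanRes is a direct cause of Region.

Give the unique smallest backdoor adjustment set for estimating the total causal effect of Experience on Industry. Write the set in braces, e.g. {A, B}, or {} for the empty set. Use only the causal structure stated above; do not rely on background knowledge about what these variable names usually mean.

{Education}

Variables eligible for adjustment (non-descendants of Experience, excluding Experience and Industry): {Education}.
Backdoor paths from Experience to Industry:
  P1: Experience <- Education -> ParentIncome -> Region <- Industry
  P2: Experience <- Education -> Industry
The empty set is not sufficient: P2 (Experience <- Education -> Industry) has no collider blocking it and no conditioned non-collider, so it is open.
Try {Education}:
  P1: blocked at fork node Education ∈ conditioning set.
  P2: blocked at fork node Education ∈ conditioning set.
{Education} contains no descendant of Experience and blocks every backdoor path.
{Education} is the unique smallest valid adjustment set.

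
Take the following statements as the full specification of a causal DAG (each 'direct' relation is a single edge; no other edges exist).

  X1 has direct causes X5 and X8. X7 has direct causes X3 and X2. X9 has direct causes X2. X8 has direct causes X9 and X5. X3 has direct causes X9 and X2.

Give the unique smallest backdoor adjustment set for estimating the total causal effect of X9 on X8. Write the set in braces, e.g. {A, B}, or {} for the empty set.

Variables eligible for adjustment (non-descendants of X9, excluding X9 and X8): {X2, X5}.
Backdoor paths from X9 to X8:
  (none)
With no backdoor paths the empty set already satisfies the criterion, and it is trivially minimal.

{}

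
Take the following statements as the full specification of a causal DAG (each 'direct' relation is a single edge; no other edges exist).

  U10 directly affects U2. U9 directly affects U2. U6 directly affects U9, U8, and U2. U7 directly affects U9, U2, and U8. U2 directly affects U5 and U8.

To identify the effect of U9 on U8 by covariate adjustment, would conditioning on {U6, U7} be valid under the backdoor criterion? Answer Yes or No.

Yes

Backdoor paths from U9 to U8 (paths whose first edge points into U9):
  P1: U9 <- U6 -> U2 <- U7 -> U8
  P2: U9 <- U6 -> U2 -> U8
  P3: U9 <- U6 -> U8
  P4: U9 <- U7 -> U2 <- U6 -> U8
  P5: U9 <- U7 -> U2 -> U8
  P6: U9 <- U7 -> U8
Condition 1 (no descendant of U9 in the set): holds — descendants of U9 are {U2, U5, U8}; none are in {U6, U7}.
Condition 2 (every backdoor path blocked by {U6, U7}):
  P1: blocked at fork node U6 ∈ conditioning set.
  P2: blocked at fork node U6 ∈ conditioning set.
  P3: blocked at fork node U6 ∈ conditioning set.
  P4: blocked at fork node U7 ∈ conditioning set.
  P5: blocked at fork node U7 ∈ conditioning set.
  P6: blocked at fork node U7 ∈ conditioning set.
{U6, U7} satisfies the backdoor criterion.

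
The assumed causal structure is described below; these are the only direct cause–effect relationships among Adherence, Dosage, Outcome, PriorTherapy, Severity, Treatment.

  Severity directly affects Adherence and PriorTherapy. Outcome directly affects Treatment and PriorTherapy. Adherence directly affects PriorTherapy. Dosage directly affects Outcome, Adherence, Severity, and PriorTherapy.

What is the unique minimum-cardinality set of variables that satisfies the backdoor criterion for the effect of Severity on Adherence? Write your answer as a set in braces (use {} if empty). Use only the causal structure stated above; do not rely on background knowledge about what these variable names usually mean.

Variables eligible for adjustment (non-descendants of Severity, excluding Severity and Adherence): {Dosage, Outcome, Treatment}.
Backdoor paths from Severity to Adherence:
  P1: Severity <- Dosage -> Adherence
  P2: Severity <- Dosage -> Outcome -> PriorTherapy <- Adherence
  P3: Severity <- Dosage -> PriorTherapy <- Adherence
The empty set is not sufficient: P1 (Severity <- Dosage -> Adherence) has no collider blocking it and no conditioned non-collider, so it is open.
Try {Dosage}:
  P1: blocked at fork node Dosage ∈ conditioning set.
  P2: blocked at fork node Dosage ∈ conditioning set.
  P3: blocked at fork node Dosage ∈ conditioning set.
{Dosage} contains no descendant of Severity and blocks every backdoor path.
No other singleton works — e.g. {Outcome} leaves P1 open — so {Dosage} is the unique smallest valid adjustment set.

{Dosage}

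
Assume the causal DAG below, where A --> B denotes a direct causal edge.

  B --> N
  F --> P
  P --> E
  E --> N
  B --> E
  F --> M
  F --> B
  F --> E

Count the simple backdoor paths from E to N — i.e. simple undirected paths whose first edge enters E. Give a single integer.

A backdoor path from E to N is any simple undirected path whose first edge points into E (i.e. leaves E via a parent).
Parents of E: {B, F, P}.
Enumerating:
  P1: E <- F -> B -> N
  P2: E <- B -> N
  P3: E <- P <- F -> B -> N
That exhausts the simple backdoor paths. Count: 3.

3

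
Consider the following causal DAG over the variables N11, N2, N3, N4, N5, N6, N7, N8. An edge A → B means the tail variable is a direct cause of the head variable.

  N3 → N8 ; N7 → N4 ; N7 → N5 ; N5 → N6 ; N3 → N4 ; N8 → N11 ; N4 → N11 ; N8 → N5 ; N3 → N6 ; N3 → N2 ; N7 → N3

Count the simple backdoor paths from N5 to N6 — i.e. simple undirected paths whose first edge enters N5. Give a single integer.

A backdoor path from N5 to N6 is any simple undirected path whose first edge points into N5 (i.e. leaves N5 via a parent).
Parents of N5: {N7, N8}.
Enumerating:
  P1: N5 <- N7 -> N3 -> N6
  P2: N5 <- N7 -> N4 <- N3 -> N6
  P3: N5 <- N7 -> N4 -> N11 <- N8 <- N3 -> N6
  P4: N5 <- N8 <- N3 -> N6
  P5: N5 <- N8 -> N11 <- N4 <- N7 -> N3 -> N6
  P6: N5 <- N8 -> N11 <- N4 <- N3 -> N6
That exhausts the simple backdoor paths. Count: 6.

6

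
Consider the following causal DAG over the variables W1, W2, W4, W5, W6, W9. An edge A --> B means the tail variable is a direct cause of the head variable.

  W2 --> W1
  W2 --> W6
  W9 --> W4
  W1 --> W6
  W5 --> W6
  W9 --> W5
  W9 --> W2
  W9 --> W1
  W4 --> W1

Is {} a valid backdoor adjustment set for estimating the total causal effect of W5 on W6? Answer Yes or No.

Backdoor paths from W5 to W6 (paths whose first edge points into W5):
  P1: W5 <- W9 -> W4 -> W1 <- W2 -> W6
  P2: W5 <- W9 -> W4 -> W1 -> W6
  P3: W5 <- W9 -> W2 -> W1 -> W6
  P4: W5 <- W9 -> W2 -> W6
  P5: W5 <- W9 -> W1 <- W2 -> W6
  P6: W5 <- W9 -> W1 -> W6
Condition 1 (no descendant of W5 in the set): holds — descendants of W5 are {W6}; none are in {}.
Condition 2 (every backdoor path blocked by {}):
  P1: blocked at collider W1 (neither it nor any descendant is in the conditioning set).
  P2: open — no interior node is in the conditioning set.
  P3: open — no interior node is in the conditioning set.
  P4: open — no interior node is in the conditioning set.
  P5: blocked at collider W1 (neither it nor any descendant is in the conditioning set).
  P6: open — no interior node is in the conditioning set.
{} does not satisfy the backdoor criterion.

No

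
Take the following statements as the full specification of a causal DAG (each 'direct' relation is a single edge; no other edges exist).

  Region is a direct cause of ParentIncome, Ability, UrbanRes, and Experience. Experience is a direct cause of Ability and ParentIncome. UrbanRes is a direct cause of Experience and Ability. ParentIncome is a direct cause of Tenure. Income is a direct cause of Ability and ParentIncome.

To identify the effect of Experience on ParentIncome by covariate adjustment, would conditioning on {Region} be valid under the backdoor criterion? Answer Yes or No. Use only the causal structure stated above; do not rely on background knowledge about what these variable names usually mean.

Yes

Backdoor paths from Experience to ParentIncome (paths whose first edge points into Experience):
  P1: Experience <- Region -> UrbanRes -> Ability <- Income -> ParentIncome
  P2: Experience <- Region -> Ability <- Income -> ParentIncome
  P3: Experience <- Region -> ParentIncome
  P4: Experience <- UrbanRes <- Region -> Ability <- Income -> ParentIncome
  P5: Experience <- UrbanRes <- Region -> ParentIncome
  P6: Experience <- UrbanRes -> Ability <- Region -> ParentIncome
  P7: Experience <- UrbanRes -> Ability <- Income -> ParentIncome
Condition 1 (no descendant of Experience in the set): holds — descendants of Experience are {Ability, ParentIncome, Tenure}; none are in {Region}.
Condition 2 (every backdoor path blocked by {Region}):
  P1: blocked at fork node Region ∈ conditioning set.
  P2: blocked at fork node Region ∈ conditioning set.
  P3: blocked at fork node Region ∈ conditioning set.
  P4: blocked at fork node Region ∈ conditioning set.
  P5: blocked at fork node Region ∈ conditioning set.
  P6: blocked at collider Ability (neither it nor any descendant is in the conditioning set).
  P7: blocked at collider Ability (neither it nor any descendant is in the conditioning set).
{Region} satisfies the backdoor criterion.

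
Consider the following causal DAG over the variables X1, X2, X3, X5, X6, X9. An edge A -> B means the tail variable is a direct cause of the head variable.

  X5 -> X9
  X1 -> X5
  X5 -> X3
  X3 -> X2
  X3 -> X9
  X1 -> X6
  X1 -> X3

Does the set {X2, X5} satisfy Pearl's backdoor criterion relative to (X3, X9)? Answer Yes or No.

No

Backdoor paths from X3 to X9 (paths whose first edge points into X3):
  P1: X3 <- X1 -> X5 -> X9
  P2: X3 <- X5 -> X9
Condition 1 (no descendant of X3 in the set): FAILS — X2 is a descendant of X3.
Condition 2 (every backdoor path blocked by {X2, X5}):
  P1: blocked at chain node X5 ∈ conditioning set.
  P2: blocked at fork node X5 ∈ conditioning set.
{X2, X5} does not satisfy the backdoor criterion.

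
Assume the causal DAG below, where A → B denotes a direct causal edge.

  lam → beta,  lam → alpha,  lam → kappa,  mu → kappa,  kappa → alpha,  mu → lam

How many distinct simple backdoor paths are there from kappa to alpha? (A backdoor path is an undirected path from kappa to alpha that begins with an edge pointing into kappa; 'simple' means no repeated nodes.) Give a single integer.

2

A backdoor path from kappa to alpha is any simple undirected path whose first edge points into kappa (i.e. leaves kappa via a parent).
Parents of kappa: {lam, mu}.
Enumerating:
  P1: kappa <- mu -> lam -> alpha
  P2: kappa <- lam -> alpha
That exhausts the simple backdoor paths. Count: 2.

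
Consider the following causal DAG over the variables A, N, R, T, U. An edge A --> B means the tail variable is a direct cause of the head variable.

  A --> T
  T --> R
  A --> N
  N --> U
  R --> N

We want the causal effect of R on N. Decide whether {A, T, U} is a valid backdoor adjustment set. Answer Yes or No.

Backdoor paths from R to N (paths whose first edge points into R):
  P1: R <- T <- A -> N
Condition 1 (no descendant of R in the set): FAILS — U is a descendant of R.
Condition 2 (every backdoor path blocked by {A, T, U}):
  P1: blocked at chain node T ∈ conditioning set.
{A, T, U} does not satisfy the backdoor criterion.

No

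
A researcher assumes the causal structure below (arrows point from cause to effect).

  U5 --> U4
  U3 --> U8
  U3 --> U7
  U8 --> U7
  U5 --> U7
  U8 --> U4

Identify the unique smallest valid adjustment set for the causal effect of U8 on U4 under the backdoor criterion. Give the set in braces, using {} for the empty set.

Variables eligible for adjustment (non-descendants of U8, excluding U8 and U4): {U3, U5}.
Backdoor paths from U8 to U4:
  P1: U8 <- U3 -> U7 <- U5 -> U4
Each backdoor path contains an unconditioned collider, so every path is already blocked with the empty conditioning set:
  P1: blocked at collider U7 (neither it nor any descendant is in the conditioning set).
The empty set is therefore the unique smallest valid set.

{}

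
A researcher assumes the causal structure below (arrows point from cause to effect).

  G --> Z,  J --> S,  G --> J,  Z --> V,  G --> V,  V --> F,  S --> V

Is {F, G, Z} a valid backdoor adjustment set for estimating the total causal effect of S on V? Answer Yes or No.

Backdoor paths from S to V (paths whose first edge points into S):
  P1: S <- J <- G -> Z -> V
  P2: S <- J <- G -> V
Condition 1 (no descendant of S in the set): FAILS — F is a descendant of S.
Condition 2 (every backdoor path blocked by {F, G, Z}):
  P1: blocked at fork node G ∈ conditioning set.
  P2: blocked at fork node G ∈ conditioning set.
{F, G, Z} does not satisfy the backdoor criterion.

No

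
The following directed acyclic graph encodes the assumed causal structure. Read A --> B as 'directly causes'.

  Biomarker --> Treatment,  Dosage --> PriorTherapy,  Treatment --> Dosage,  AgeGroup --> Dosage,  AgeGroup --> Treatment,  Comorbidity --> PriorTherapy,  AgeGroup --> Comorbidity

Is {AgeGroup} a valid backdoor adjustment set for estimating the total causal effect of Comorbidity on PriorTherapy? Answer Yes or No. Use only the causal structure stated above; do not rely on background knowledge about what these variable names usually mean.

Yes

Backdoor paths from Comorbidity to PriorTherapy (paths whose first edge points into Comorbidity):
  P1: Comorbidity <- AgeGroup -> Treatment -> Dosage -> PriorTherapy
  P2: Comorbidity <- AgeGroup -> Dosage -> PriorTherapy
Condition 1 (no descendant of Comorbidity in the set): holds — descendants of Comorbidity are {PriorTherapy}; none are in {AgeGroup}.
Condition 2 (every backdoor path blocked by {AgeGroup}):
  P1: blocked at fork node AgeGroup ∈ conditioning set.
  P2: blocked at fork node AgeGroup ∈ conditioning set.
{AgeGroup} satisfies the backdoor criterion.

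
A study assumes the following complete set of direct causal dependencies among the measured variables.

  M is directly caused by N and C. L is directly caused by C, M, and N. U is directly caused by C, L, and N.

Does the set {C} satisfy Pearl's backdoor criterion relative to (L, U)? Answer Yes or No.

No

Backdoor paths from L to U (paths whose first edge points into L):
  P1: L <- C -> M <- N -> U
  P2: L <- C -> U
  P3: L <- N -> M <- C -> U
  P4: L <- N -> U
  P5: L <- M <- C -> U
  P6: L <- M <- N -> U
Condition 1 (no descendant of L in the set): holds — descendants of L are {U}; none are in {C}.
Condition 2 (every backdoor path blocked by {C}):
  P1: blocked at fork node C ∈ conditioning set.
  P2: blocked at fork node C ∈ conditioning set.
  P3: blocked at collider M (neither it nor any descendant is in the conditioning set).
  P4: open — no interior node is in the conditioning set.
  P5: blocked at fork node C ∈ conditioning set.
  P6: open — no interior node is in the conditioning set.
{C} does not satisfy the backdoor criterion.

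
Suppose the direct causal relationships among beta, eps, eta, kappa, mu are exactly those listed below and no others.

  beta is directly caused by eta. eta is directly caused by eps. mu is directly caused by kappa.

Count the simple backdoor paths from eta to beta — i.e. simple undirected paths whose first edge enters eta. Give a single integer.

0

A backdoor path from eta to beta is any simple undirected path whose first edge points into eta (i.e. leaves eta via a parent).
Parents of eta: {eps}.
No simple path from any parent of eta reaches beta without revisiting eta, so there are no backdoor paths.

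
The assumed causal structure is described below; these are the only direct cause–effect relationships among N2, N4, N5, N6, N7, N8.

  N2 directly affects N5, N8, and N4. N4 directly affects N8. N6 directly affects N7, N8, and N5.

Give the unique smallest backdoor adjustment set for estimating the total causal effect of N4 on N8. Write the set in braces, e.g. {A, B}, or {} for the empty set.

{N2}

Variables eligible for adjustment (non-descendants of N4, excluding N4 and N8): {N2, N5, N6, N7}.
Backdoor paths from N4 to N8:
  P1: N4 <- N2 -> N8
  P2: N4 <- N2 -> N5 <- N6 -> N8
The empty set is not sufficient: P1 (N4 <- N2 -> N8) has no collider blocking it and no conditioned non-collider, so it is open.
Try {N2}:
  P1: blocked at fork node N2 ∈ conditioning set.
  P2: blocked at fork node N2 ∈ conditioning set.
{N2} contains no descendant of N4 and blocks every backdoor path.
No other singleton works — e.g. {N6} leaves P1 open — so {N2} is the unique smallest valid adjustment set.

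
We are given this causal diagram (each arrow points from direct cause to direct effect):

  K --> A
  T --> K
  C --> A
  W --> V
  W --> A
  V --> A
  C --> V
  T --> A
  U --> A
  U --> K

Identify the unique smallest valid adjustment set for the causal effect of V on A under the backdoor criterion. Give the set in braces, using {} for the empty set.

{C, W}

Variables eligible for adjustment (non-descendants of V, excluding V and A): {C, K, T, U, W}.
Backdoor paths from V to A:
  P1: V <- C -> A
  P2: V <- W -> A
The empty set is not sufficient: P1 (V <- C -> A) has no collider blocking it and no conditioned non-collider, so it is open.
Try {C, W}:
  P1: blocked at fork node C ∈ conditioning set.
  P2: blocked at fork node W ∈ conditioning set.
{C, W} contains no descendant of V and blocks every backdoor path.
Every element of {C, W} is needed (dropping C leaves P1 open; dropping W leaves P2 open), so no proper subset is valid.
Among all size-2 subsets of the eligible variables, only {C, W} blocks every backdoor path, so it is the unique smallest valid adjustment set.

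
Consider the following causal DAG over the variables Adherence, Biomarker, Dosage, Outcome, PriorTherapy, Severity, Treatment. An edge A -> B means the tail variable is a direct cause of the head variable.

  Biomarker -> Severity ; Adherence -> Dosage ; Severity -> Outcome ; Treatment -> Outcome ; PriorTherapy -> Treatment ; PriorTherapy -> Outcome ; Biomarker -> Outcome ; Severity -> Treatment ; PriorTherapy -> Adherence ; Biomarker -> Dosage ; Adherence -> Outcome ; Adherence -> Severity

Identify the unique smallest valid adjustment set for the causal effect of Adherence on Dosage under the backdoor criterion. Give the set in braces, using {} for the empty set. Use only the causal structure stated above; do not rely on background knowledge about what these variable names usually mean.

{}

Variables eligible for adjustment (non-descendants of Adherence, excluding Adherence and Dosage): {Biomarker, PriorTherapy}.
Backdoor paths from Adherence to Dosage:
  P1: Adherence <- PriorTherapy -> Treatment <- Severity <- Biomarker -> Dosage
  P2: Adherence <- PriorTherapy -> Treatment <- Severity -> Outcome <- Biomarker -> Dosage
  P3: Adherence <- PriorTherapy -> Treatment -> Outcome <- Biomarker -> Dosage
  P4: Adherence <- PriorTherapy -> Treatment -> Outcome <- Severity <- Biomarker -> Dosage
  P5: Adherence <- PriorTherapy -> Outcome <- Biomarker -> Dosage
  P6: Adherence <- PriorTherapy -> Outcome <- Severity <- Biomarker -> Dosage
  P7: Adherence <- PriorTherapy -> Outcome <- Treatment <- Severity <- Biomarker -> Dosage
Each backdoor path contains an unconditioned collider, so every path is already blocked with the empty conditioning set:
  P1: blocked at collider Treatment (neither it nor any descendant is in the conditioning set).
  P2: blocked at collider Treatment (neither it nor any descendant is in the conditioning set).
  P3: blocked at collider Outcome (neither it nor any descendant is in the conditioning set).
  P4: blocked at collider Outcome (neither it nor any descendant is in the conditioning set).
  P5: blocked at collider Outcome (neither it nor any descendant is in the conditioning set).
  P6: blocked at collider Outcome (neither it nor any descendant is in the conditioning set).
  P7: blocked at collider Outcome (neither it nor any descendant is in the conditioning set).
The empty set is therefore the unique smallest valid set.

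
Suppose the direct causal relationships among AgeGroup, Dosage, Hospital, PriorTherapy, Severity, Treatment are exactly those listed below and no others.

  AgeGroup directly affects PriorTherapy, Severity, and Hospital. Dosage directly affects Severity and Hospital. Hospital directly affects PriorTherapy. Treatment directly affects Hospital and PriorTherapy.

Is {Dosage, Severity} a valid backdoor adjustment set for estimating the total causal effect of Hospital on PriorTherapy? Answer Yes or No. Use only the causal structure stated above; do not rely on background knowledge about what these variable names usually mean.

No

Backdoor paths from Hospital to PriorTherapy (paths whose first edge points into Hospital):
  P1: Hospital <- Dosage -> Severity <- AgeGroup -> PriorTherapy
  P2: Hospital <- Treatment -> PriorTherapy
  P3: Hospital <- AgeGroup -> PriorTherapy
Condition 1 (no descendant of Hospital in the set): holds — descendants of Hospital are {PriorTherapy}; none are in {Dosage, Severity}.
Condition 2 (every backdoor path blocked by {Dosage, Severity}):
  P1: blocked at fork node Dosage ∈ conditioning set.
  P2: open — no interior node is in the conditioning set.
  P3: open — no interior node is in the conditioning set.
{Dosage, Severity} does not satisfy the backdoor criterion.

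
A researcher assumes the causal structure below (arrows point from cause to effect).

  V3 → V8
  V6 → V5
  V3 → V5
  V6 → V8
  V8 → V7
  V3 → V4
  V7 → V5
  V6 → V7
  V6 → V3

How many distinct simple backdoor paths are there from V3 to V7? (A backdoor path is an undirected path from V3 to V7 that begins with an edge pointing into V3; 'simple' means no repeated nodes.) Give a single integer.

A backdoor path from V3 to V7 is any simple undirected path whose first edge points into V3 (i.e. leaves V3 via a parent).
Parents of V3: {V6}.
Enumerating:
  P1: V3 <- V6 -> V8 -> V7
  P2: V3 <- V6 -> V7
  P3: V3 <- V6 -> V5 <- V7
That exhausts the simple backdoor paths. Count: 3.

3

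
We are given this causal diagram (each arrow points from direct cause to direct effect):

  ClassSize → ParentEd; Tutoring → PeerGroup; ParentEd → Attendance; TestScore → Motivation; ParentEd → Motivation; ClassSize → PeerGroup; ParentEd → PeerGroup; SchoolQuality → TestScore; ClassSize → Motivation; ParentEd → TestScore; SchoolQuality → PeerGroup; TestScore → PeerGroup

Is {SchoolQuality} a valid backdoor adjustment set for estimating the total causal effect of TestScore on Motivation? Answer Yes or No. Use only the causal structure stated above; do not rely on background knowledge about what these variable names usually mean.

No

Backdoor paths from TestScore to Motivation (paths whose first edge points into TestScore):
  P1: TestScore <- SchoolQuality -> PeerGroup <- ClassSize -> ParentEd -> Motivation
  P2: TestScore <- SchoolQuality -> PeerGroup <- ClassSize -> Motivation
  P3: TestScore <- SchoolQuality -> PeerGroup <- ParentEd <- ClassSize -> Motivation
  P4: TestScore <- SchoolQuality -> PeerGroup <- ParentEd -> Motivation
  P5: TestScore <- ParentEd <- ClassSize -> Motivation
  P6: TestScore <- ParentEd -> PeerGroup <- ClassSize -> Motivation
  P7: TestScore <- ParentEd -> Motivation
Condition 1 (no descendant of TestScore in the set): holds — descendants of TestScore are {Motivation, PeerGroup}; none are in {SchoolQuality}.
Condition 2 (every backdoor path blocked by {SchoolQuality}):
  P1: blocked at fork node SchoolQuality ∈ conditioning set.
  P2: blocked at fork node SchoolQuality ∈ conditioning set.
  P3: blocked at fork node SchoolQuality ∈ conditioning set.
  P4: blocked at fork node SchoolQuality ∈ conditioning set.
  P5: open — no interior node is in the conditioning set.
  P6: blocked at collider PeerGroup (neither it nor any descendant is in the conditioning set).
  P7: open — no interior node is in the conditioning set.
{SchoolQuality} does not satisfy the backdoor criterion.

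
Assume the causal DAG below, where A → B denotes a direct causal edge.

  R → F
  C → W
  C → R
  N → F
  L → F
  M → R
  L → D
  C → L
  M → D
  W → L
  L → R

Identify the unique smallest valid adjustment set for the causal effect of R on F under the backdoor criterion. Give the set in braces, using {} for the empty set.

Variables eligible for adjustment (non-descendants of R, excluding R and F): {C, D, L, M, N, W}.
Backdoor paths from R to F:
  P1: R <- C -> W -> L -> F
  P2: R <- C -> L -> F
  P3: R <- M -> D <- L -> F
  P4: R <- L -> F
The empty set is not sufficient: P1 (R <- C -> W -> L -> F) has no collider blocking it and no conditioned non-collider, so it is open.
Try {L}:
  P1: blocked at chain node L ∈ conditioning set.
  P2: blocked at chain node L ∈ conditioning set.
  P3: blocked at collider D (neither it nor any descendant is in the conditioning set).
  P4: blocked at fork node L ∈ conditioning set.
{L} contains no descendant of R and blocks every backdoor path.
No other singleton works — e.g. {C} leaves P4 open — so {L} is the unique smallest valid adjustment set.

{L}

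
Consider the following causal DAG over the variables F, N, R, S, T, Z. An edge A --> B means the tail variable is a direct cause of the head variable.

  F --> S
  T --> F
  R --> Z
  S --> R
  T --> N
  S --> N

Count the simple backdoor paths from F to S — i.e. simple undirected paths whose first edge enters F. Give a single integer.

A backdoor path from F to S is any simple undirected path whose first edge points into F (i.e. leaves F via a parent).
Parents of F: {T}.
Enumerating:
  P1: F <- T -> N <- S
That exhausts the simple backdoor paths. Count: 1.

1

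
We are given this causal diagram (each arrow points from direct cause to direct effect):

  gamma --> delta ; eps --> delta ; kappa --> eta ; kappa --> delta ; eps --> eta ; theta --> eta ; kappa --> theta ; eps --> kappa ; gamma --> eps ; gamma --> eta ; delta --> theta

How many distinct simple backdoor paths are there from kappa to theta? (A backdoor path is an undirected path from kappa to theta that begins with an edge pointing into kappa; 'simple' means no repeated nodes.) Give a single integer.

6

A backdoor path from kappa to theta is any simple undirected path whose first edge points into kappa (i.e. leaves kappa via a parent).
Parents of kappa: {eps}.
Enumerating:
  P1: kappa <- eps <- gamma -> delta -> theta
  P2: kappa <- eps <- gamma -> eta <- theta
  P3: kappa <- eps -> delta <- gamma -> eta <- theta
  P4: kappa <- eps -> delta -> theta
  P5: kappa <- eps -> eta <- gamma -> delta -> theta
  P6: kappa <- eps -> eta <- theta
That exhausts the simple backdoor paths. Count: 6.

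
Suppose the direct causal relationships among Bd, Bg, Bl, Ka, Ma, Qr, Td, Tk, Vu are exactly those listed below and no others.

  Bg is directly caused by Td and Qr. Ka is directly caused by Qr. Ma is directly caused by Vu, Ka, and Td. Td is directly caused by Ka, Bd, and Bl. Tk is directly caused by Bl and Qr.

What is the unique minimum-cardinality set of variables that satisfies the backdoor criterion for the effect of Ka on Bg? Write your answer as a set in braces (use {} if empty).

Variables eligible for adjustment (non-descendants of Ka, excluding Ka and Bg): {Bd, Bl, Qr, Tk, Vu}.
Backdoor paths from Ka to Bg:
  P1: Ka <- Qr -> Bg
  P2: Ka <- Qr -> Tk <- Bl -> Td -> Bg
The empty set is not sufficient: P1 (Ka <- Qr -> Bg) has no collider blocking it and no conditioned non-collider, so it is open.
Try {Qr}:
  P1: blocked at fork node Qr ∈ conditioning set.
  P2: blocked at fork node Qr ∈ conditioning set.
{Qr} contains no descendant of Ka and blocks every backdoor path.
No other singleton works — e.g. {Bd} leaves P1 open — so {Qr} is the unique smallest valid adjustment set.

{Qr}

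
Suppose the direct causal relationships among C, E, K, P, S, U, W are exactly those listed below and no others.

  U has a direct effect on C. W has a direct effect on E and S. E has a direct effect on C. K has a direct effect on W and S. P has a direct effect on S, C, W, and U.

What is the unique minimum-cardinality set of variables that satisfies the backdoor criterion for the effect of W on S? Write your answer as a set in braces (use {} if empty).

Variables eligible for adjustment (non-descendants of W, excluding W and S): {K, P, U}.
Backdoor paths from W to S:
  P1: W <- K -> S
  P2: W <- P -> S
The empty set is not sufficient: P1 (W <- K -> S) has no collider blocking it and no conditioned non-collider, so it is open.
Try {K, P}:
  P1: blocked at fork node K ∈ conditioning set.
  P2: blocked at fork node P ∈ conditioning set.
{K, P} contains no descendant of W and blocks every backdoor path.
Every element of {K, P} is needed (dropping K leaves P1 open; dropping P leaves P2 open), so no proper subset is valid.
Among all size-2 subsets of the eligible variables, only {K, P} blocks every backdoor path, so it is the unique smallest valid adjustment set.

{K, P}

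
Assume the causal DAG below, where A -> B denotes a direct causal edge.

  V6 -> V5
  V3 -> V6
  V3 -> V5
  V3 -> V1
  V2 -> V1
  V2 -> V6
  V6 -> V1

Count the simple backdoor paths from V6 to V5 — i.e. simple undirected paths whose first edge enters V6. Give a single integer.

A backdoor path from V6 to V5 is any simple undirected path whose first edge points into V6 (i.e. leaves V6 via a parent).
Parents of V6: {V2, V3}.
Enumerating:
  P1: V6 <- V2 -> V1 <- V3 -> V5
  P2: V6 <- V3 -> V5
That exhausts the simple backdoor paths. Count: 2.

2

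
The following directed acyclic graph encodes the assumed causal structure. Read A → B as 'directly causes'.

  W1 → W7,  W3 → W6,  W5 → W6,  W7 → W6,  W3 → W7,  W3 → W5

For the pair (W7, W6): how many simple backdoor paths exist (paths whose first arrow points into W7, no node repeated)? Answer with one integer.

A backdoor path from W7 to W6 is any simple undirected path whose first edge points into W7 (i.e. leaves W7 via a parent).
Parents of W7: {W1, W3}.
Enumerating:
  P1: W7 <- W3 -> W5 -> W6
  P2: W7 <- W3 -> W6
That exhausts the simple backdoor paths. Count: 2.

2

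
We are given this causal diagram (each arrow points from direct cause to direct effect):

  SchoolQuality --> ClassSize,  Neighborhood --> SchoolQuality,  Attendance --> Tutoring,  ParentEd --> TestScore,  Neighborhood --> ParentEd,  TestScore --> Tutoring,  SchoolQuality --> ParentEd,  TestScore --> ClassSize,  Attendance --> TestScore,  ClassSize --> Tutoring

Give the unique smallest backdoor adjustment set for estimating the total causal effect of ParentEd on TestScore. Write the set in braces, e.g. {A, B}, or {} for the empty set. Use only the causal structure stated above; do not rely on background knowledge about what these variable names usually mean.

Variables eligible for adjustment (non-descendants of ParentEd, excluding ParentEd and TestScore): {Attendance, Neighborhood, SchoolQuality}.
Backdoor paths from ParentEd to TestScore:
  P1: ParentEd <- Neighborhood -> SchoolQuality -> ClassSize <- TestScore
  P2: ParentEd <- Neighborhood -> SchoolQuality -> ClassSize -> Tutoring <- Attendance -> TestScore
  P3: ParentEd <- Neighborhood -> SchoolQuality -> ClassSize -> Tutoring <- TestScore
  P4: ParentEd <- SchoolQuality -> ClassSize <- TestScore
  P5: ParentEd <- SchoolQuality -> ClassSize -> Tutoring <- Attendance -> TestScore
  P6: ParentEd <- SchoolQuality -> ClassSize -> Tutoring <- TestScore
Each backdoor path contains an unconditioned collider, so every path is already blocked with the empty conditioning set:
  P1: blocked at collider ClassSize (neither it nor any descendant is in the conditioning set).
  P2: blocked at collider Tutoring (neither it nor any descendant is in the conditioning set).
  P3: blocked at collider Tutoring (neither it nor any descendant is in the conditioning set).
  P4: blocked at collider ClassSize (neither it nor any descendant is in the conditioning set).
  P5: blocked at collider Tutoring (neither it nor any descendant is in the conditioning set).
  P6: blocked at collider Tutoring (neither it nor any descendant is in the conditioning set).
The empty set is therefore the unique smallest valid set.

{}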